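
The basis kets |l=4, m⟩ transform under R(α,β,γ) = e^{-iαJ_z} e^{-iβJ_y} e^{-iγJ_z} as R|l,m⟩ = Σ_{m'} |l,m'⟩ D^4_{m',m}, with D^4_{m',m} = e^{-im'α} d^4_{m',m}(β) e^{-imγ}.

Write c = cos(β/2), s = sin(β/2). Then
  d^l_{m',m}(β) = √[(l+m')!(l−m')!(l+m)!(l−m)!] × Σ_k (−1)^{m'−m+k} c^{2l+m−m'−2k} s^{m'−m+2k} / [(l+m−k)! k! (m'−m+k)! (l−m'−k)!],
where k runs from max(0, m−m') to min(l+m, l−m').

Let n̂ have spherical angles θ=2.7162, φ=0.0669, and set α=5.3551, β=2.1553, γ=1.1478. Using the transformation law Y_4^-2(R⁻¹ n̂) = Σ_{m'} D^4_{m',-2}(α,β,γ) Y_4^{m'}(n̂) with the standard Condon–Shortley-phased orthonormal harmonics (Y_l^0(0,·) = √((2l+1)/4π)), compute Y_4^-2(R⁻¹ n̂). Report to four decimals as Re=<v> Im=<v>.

Need the full column D^4_{m',-2} for m'=−4..4 at α=5.3551, β=2.1553, γ=1.1478.
cos(β/2)=0.473400, sin(β/2)=0.880848
d^4_{-4,-2}: single k=2 term ⇒ +0.046211;  D = +0.007091-0.045664i
d^4_{-3,-2}: k∈[1..2] ⇒ +0.017561 -0.182401 = -0.164840;  D = -0.145548+0.077382i
d^4_{-2,-2}: k∈[0..2] ⇒ +0.002522 -0.104797 +0.453530 = +0.351255;  D = +0.317884+0.149432i
d^4_{-1,-2}: k∈[0..2] ⇒ -0.019913 +0.344706 -0.795615 = -0.470822;  D = -0.095052-0.461128i
d^4_{0,-2}: k∈[0..2] ⇒ +0.082850 -0.764901 +0.993075 = +0.311024;  D = -0.206205+0.232842i
d^4_{1,-2}: k∈[0..2] ⇒ -0.229804 +1.193423 -0.826362 = +0.137257;  D = -0.136795-0.011255i
d^4_{2,-2}: k∈[0..2] ⇒ +0.453530 -1.256152 +0.362416 = -0.440206;  D = +0.234062+0.372822i
d^4_{3,-2}: k∈[0..1] ⇒ -0.631500 +0.728782 = +0.097282;  D = +0.034949-0.090788i
d^4_{4,-2}: single k=0 term ⇒ +0.553911;  D = +0.533061-0.150543i
Y_4^{m'}(θ=2.7162,φ=0.0669) and Σ D·Y over m':
  (+0.0071-0.0457i)·(+0.0124-0.0034i)  (-0.1455+0.0774i)·(-0.0785+0.0160i)  (+0.3179+0.1494i)·(+0.2715-0.0365i)  (-0.0951-0.4611i)·(-0.4982+0.0334i)  (-0.2062+0.2328i)·(+0.2330+0.0000i)  (-0.1368-0.0113i)·(+0.4982+0.0334i)  (+0.2341+0.3728i)·(+0.2715+0.0365i)  (+0.0349-0.0908i)·(+0.0785+0.0160i)  (+0.5331-0.1505i)·(+0.0124+0.0034i)
Y_4^-2(R⁻¹ n̂) = +0.110013+0.393750i

Re=0.1100 Im=0.3937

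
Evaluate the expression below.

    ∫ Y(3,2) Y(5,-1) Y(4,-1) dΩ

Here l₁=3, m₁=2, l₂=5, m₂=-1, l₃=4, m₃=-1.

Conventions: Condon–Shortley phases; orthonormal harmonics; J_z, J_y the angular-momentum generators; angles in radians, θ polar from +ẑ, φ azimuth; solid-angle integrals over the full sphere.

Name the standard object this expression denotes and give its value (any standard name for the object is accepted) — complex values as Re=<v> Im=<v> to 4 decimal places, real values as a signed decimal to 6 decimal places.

This is a Gaunt coefficient — the integral of a triple product of spherical harmonics over the sphere.
Checks pass: Σm=0; 12 even; l₃=4∈[2,8].
(2·3+1)(2·5+1)(2·4+1) = 693
Δ: 4! 2! 6! / 13! → 1/180180
sum: t=1:−1/576 t=2:+1/144 t=3:−1/576 = 1/288
3j²(3 5 4; 0 0 0) = Δ·Π!·Σ² = 20/1001  (sign +1)
sum: t=0:+1/1152 t=1:−1/432 = -5/3456
3j²(3 5 4; 2 -1 -1) = Δ·Π!·Σ² = 625/36036  (sign +1)
combine: 4πI² = 693·20/1001·625/36036 = 3125/13013
take √, sign +1: I = 0.13823925

Gaunt coefficient, +0.138239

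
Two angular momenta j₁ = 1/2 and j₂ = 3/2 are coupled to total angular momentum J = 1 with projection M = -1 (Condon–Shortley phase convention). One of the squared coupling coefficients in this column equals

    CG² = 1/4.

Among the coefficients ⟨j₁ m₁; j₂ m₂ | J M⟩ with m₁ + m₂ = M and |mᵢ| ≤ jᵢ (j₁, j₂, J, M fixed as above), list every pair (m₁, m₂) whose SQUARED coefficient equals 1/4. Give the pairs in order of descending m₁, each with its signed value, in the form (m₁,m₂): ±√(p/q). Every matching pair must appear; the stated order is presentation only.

Admissible pairs with m₁+m₂ = M = -1: (-1/2,-1/2), (1/2,-3/2)
  (m₁,m₂)=(1/2,-3/2): CG² = 3/4, CG = +√(3/4)
  (m₁,m₂)=(-1/2,-1/2): CG² = 1/4, CG = −√(1/4)   ← matches the target
Pairs with CG² = 1/4: (-1/2,-1/2): −√(1/4)

(-1/2,-1/2): −√(1/4)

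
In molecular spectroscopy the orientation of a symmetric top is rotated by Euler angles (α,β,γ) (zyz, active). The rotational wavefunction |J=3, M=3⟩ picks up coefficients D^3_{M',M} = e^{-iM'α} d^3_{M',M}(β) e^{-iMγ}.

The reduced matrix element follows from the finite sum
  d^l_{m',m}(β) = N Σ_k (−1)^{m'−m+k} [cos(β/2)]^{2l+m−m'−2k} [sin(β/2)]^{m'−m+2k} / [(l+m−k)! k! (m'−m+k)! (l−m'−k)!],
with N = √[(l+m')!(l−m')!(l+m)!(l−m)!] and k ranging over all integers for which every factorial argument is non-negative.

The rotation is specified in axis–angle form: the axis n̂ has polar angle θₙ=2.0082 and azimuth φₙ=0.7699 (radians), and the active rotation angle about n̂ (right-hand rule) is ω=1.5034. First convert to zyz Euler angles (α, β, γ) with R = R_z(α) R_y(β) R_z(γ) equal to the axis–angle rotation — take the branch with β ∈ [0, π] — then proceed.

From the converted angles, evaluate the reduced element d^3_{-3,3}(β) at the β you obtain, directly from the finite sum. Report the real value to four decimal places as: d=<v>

d=0.0560

Axis–angle → zyz. n̂ = (sinθₙcosφₙ, sinθₙsinφₙ, cosθₙ) = (+0.650386, +0.630532, -0.423589), ω = 1.5034.
R = I cosω + sinω [n̂]ₓ + (1−cosω) n̂n̂ᵀ gives
  R = [+0.461860, +0.805099, +0.372158; -0.040156, +0.438142, -0.898009; -0.886044, +0.399810, +0.234689]
β = atan2(√(R₁₃²+R₂₃²), R₃₃) = 1.333897; α = atan2(R₂₃, R₁₃) mod 2π = 5.105269; γ = atan2(R₃₂, −R₃₁) mod 2π = 0.423877
d^3_{-3,3}(β=1.3339) via the finite sum:
c=cos(1.333897/2)=0.785713, s=sin(1.333897/2)=0.618591; N=√[1·720·720·1]=720.000000
The bounds max(0,m−m')=6 and min(l+m,l−m')=6 give 1 term
  k=6: (−1)^0·720.0000/(720)·0.7857^0·0.6186^6 = +0.056030
d^3_{-3,3}(1.3339) = +0.056030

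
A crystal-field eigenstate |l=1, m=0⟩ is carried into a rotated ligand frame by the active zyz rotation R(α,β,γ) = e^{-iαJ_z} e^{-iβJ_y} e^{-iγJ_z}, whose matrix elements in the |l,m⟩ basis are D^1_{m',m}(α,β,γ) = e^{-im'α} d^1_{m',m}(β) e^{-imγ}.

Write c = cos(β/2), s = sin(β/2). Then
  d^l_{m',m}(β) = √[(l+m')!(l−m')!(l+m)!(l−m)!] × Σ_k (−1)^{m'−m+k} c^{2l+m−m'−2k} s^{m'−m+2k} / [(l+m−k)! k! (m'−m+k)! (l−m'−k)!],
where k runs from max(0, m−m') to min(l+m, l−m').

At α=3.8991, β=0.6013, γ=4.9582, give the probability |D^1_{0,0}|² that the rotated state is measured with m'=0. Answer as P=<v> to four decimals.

D^1_{0,0}(3.8991,0.6013,4.9582) = e^{-i·0·3.8991}·d^1_{0,0}(0.6013)·e^{-i·0·4.9582}. Compute d first:
c=cos(0.601300/2)=0.955144, s=sin(0.601300/2)=0.296141; N=√[1·1·1·1]=1.000000
k: max(0,(0)−(0))=0 … min(1+(0),1−(0))=1
  k=0: (−1)^0·1.0000/(1)·0.9551^2·0.2961^0 = +0.912300
  k=1: (−1)^1·1.0000/(1)·0.9551^0·0.2961^2 = -0.087700
d^1_{0,0}(0.6013) = +0.912300 -0.087700 = +0.824601
|D^1_{0,0}|² = |d^1_{0,0}(β)|² = (+0.824601)² = 0.679967 (the z-rotation phases have unit modulus)

P=0.6800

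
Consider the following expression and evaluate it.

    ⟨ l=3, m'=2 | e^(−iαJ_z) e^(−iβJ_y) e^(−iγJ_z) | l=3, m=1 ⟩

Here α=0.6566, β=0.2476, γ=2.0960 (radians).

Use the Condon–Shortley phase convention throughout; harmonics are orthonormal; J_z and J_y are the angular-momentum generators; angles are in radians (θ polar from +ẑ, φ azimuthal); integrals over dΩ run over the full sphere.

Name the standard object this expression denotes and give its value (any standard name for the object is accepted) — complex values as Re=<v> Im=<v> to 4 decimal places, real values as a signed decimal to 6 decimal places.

Wigner D-matrix element, Re=0.3512 Im=-0.0963

This is a Wigner D-matrix element — the rotation-matrix element ⟨l m'| R(α,β,γ) |l m⟩ in the angular-momentum basis.
D^3_{2,1}(0.6566,0.2476,2.0960) = e^{-i·2·0.6566}·d^3_{2,1}(0.2476)·e^{-i·1·2.0960}. Compute d first:
Half-angle: c=0.992347, s=0.123484. N=√(120·1·24·2)=75.894664
Admissible k: 0..1 (factorial args all ≥0)
  k=0: (−1)^1·75.8947/(24)·0.9923^5·0.1235^1 = -0.375775
  k=1: (−1)^2·75.8947/(12)·0.9923^3·0.1235^3 = +0.011637
d^3_{2,1}(0.2476) = -0.375775 +0.011637 = -0.364137
Attach z-rotation phases: D = e^{-i(2)(0.6566)}·(-0.364137)·e^{-i(1)(2.0960)} = +0.351176-0.096287i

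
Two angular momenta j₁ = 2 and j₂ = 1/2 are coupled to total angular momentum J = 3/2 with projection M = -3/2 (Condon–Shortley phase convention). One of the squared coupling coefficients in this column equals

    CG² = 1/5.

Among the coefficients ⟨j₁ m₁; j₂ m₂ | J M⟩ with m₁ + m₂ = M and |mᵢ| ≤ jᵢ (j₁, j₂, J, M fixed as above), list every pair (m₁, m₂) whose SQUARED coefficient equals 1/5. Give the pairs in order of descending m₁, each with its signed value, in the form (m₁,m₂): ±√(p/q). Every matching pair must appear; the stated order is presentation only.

Admissible pairs with m₁+m₂ = M = -3/2: (-2,1/2), (-1,-1/2)
  (m₁,m₂)=(-1,-1/2): CG² = 1/5, CG = +√(1/5)   ← matches the target
  (m₁,m₂)=(-2,1/2): CG² = 4/5, CG = −√(4/5)
Pairs with CG² = 1/5: (-1,-1/2): +√(1/5)

(-1,-1/2): +√(1/5)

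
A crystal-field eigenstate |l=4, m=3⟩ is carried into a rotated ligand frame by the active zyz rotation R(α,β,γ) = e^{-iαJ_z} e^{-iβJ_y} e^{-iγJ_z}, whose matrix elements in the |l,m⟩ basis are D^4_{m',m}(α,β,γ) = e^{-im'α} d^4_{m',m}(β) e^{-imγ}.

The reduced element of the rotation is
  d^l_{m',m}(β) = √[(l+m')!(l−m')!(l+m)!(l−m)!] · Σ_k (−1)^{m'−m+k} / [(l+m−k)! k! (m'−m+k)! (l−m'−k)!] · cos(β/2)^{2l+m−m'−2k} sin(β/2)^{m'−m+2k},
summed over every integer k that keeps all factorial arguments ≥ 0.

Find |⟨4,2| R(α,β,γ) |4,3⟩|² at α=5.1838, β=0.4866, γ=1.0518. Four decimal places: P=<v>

P=0.3553

First d^4_{2,3}(β=0.4866), then the phase factors e^{-i(2)α} and e^{-i(3)γ}:
With c≡cos(β/2)=0.970548 and s≡sin(β/2)=0.240907, N=[720·2·5040·1]^{1/2}=2693.993318
The bounds max(0,m−m')=1 and min(l+m,l−m')=2 give 2 terms
  k=1: (−1)^0·2693.9933/(720)·0.9705^7·0.2409^1 = +0.731195
  k=2: (−1)^1·2693.9933/(240)·0.9705^5·0.2409^3 = -0.135151
d^4_{2,3}(0.4866) = +0.731195 -0.135151 = +0.596044
|D^4_{2,3}|² = |d^4_{2,3}(β)|² = (+0.596044)² = 0.355268 (the z-rotation phases have unit modulus)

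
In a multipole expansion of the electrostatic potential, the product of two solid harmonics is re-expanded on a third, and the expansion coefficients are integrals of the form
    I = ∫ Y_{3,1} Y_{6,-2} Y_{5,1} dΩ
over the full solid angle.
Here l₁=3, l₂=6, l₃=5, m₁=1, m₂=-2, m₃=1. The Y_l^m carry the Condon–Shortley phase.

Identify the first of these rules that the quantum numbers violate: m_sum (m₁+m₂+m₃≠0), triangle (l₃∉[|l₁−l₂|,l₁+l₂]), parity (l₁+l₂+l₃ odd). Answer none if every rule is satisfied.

none

Σmᵢ = 0  ✓
l₃∈[|l₁−l₂|,l₁+l₂]=[3,9], have l₃=5  ✓
Σlᵢ = 14 ⇒ even  ✓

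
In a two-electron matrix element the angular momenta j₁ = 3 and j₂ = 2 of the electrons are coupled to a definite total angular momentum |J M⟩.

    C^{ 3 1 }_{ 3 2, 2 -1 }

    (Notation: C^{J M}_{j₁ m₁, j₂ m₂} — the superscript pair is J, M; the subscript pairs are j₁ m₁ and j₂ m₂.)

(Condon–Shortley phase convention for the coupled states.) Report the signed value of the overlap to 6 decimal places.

+0.500000  (= +√(1/4))

j₁+j₂−J=2  J+j₁−j₂=4  J−j₁+j₂=2  j₁+j₂+J+1=9
(j₁±m₁, j₂±m₂, J±M) = (5,1,1,3,4,2)
P² = 64
sum k=0..1:
  [0] +1/12 = 1/12
  [1] −1/48 = -1/48
S = 1/16
C² = P²·S² = 1/4 ; C = +0.500000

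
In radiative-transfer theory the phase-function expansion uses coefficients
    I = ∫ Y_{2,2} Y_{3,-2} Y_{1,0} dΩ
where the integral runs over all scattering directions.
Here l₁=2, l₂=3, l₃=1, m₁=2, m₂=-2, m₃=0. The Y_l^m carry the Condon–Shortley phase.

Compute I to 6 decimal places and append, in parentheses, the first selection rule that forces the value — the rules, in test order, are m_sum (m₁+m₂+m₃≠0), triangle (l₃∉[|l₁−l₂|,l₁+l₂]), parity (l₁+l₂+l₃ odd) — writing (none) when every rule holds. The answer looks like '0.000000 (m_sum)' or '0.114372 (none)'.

Rules hold: Σm=0, L=6 even, 1≤1≤5.
N = 5·7·3 = 105
Δ = 4!·0!·2!/7! = 1/105
Racah Σ t=2..2: t=2:+1/4 = 1/4
⇒ 3j(2 3 1; 0 0 0)² = 3/35, sgn -1
Racah Σ t=0..0: t=0:+1/24 = 1/24
⇒ 3j(2 3 1; 2 -2 0)² = 1/21, sgn -1
4πI² = N·(3j₀)²·(3jₘ)² = 3/7
I = +1·√(0.428571/4π) = 0.18467439
No selection rule forces the value: the integral is nonzero (none).

0.184674 (none)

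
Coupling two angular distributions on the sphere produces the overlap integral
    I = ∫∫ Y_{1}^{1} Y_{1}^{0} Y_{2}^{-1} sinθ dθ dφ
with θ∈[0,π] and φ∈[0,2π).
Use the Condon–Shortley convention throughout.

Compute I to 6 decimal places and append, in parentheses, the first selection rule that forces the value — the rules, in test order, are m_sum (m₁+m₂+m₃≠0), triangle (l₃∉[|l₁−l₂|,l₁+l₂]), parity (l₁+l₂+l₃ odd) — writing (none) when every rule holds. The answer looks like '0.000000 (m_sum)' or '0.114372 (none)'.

-0.218510 (none)

m-sum 0 ✓  L=4 even ✓  0≤2≤2 ✓
Π(2lᵢ+1) = 3×3×5 = 45
triangle coeff Δ(1,1,2) = 1/30
Σ_t [0,0]: t=0:+1/1 = 1/1
(3j)²=2/15 [(1 1 2; 0 0 0)], sign=+1
Σ_t [0,0]: t=0:+1/2 = 1/2
(3j)²=1/10 [(1 1 2; 1 0 -1)], sign=-1
⇒ 4πI² = 3/5
I = (-1)√(3/5/(4π)) = -0.21850969
No selection rule forces the value: the integral is nonzero (none).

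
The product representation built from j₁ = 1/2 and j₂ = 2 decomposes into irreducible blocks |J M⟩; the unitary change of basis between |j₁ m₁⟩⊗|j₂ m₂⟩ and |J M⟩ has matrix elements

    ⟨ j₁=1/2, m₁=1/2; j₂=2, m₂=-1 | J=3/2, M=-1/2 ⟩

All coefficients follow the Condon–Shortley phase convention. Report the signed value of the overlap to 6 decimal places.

j₁+j₂−J=1  J+j₁−j₂=0  J−j₁+j₂=3  j₁+j₂+J+1=5
(j₁±m₁, j₂±m₂, J±M) = (1,0,1,3,1,2)
P² = 12/5
sum k=0..0:
  [0] +1/2 = 1/2
S = 1/2
C² = P²·S² = 3/5 ; C = +0.774597

+0.774597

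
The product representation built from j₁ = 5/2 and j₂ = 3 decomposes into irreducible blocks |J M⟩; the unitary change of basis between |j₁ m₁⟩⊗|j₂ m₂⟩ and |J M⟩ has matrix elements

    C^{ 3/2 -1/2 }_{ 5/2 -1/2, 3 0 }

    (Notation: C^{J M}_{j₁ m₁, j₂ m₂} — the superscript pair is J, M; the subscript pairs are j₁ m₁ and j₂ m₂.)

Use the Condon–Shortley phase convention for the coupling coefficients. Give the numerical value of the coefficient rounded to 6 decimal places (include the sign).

+√(4/35) = +0.338062

triangle: 4!*1!*2!/8! = 48/40320
(j±m)!: 2!*3!*3!*3!*1!*2! = 864
prefactor² = (2J+1)*Δ*N² = 144/35
  k=2: +1/(2!*2!*1!*1!*0!*1!) = 1/4
  k=3: −1/(3!*1!*0!*0!*1!*2!) = -1/12
Σ = 1/6  ⇒  CG² = 144/35*(1/6)² = 4/35
CG = +√(4/35) = +0.338062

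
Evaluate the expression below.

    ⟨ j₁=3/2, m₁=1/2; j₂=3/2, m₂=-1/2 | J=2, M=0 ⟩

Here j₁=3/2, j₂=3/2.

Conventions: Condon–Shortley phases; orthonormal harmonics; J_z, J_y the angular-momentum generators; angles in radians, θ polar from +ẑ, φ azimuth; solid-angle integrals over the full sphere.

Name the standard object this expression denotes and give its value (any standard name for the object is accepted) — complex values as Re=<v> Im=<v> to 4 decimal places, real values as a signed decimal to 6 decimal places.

This is a Clebsch–Gordan (vector-coupling) coefficient.
√[5·1!2!2!/6! · 2!1!1!2!2!2!] = √(4/9)
  +(−1)^0/∏(0,1,1,1,1,1)! = 1  (running 1)
  +(−1)^1/∏(1,0,0,0,2,2)! = -1/4  (running 3/4)
⟨..|..⟩ = √(4/9)·(3/4) = +0.500000

Clebsch–Gordan coefficient, +√(1/4) ≈ +0.500000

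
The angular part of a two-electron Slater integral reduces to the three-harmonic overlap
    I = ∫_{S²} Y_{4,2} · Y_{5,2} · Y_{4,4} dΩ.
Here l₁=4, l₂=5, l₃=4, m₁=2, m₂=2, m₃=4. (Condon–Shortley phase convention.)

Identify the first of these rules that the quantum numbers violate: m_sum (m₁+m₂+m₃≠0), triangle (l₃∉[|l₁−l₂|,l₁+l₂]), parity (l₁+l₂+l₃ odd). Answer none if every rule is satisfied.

Σmᵢ = 8  ✗
l₃∈[|l₁−l₂|,l₁+l₂]=[1,9], have l₃=4
Σlᵢ = 13 ⇒ odd

m_sum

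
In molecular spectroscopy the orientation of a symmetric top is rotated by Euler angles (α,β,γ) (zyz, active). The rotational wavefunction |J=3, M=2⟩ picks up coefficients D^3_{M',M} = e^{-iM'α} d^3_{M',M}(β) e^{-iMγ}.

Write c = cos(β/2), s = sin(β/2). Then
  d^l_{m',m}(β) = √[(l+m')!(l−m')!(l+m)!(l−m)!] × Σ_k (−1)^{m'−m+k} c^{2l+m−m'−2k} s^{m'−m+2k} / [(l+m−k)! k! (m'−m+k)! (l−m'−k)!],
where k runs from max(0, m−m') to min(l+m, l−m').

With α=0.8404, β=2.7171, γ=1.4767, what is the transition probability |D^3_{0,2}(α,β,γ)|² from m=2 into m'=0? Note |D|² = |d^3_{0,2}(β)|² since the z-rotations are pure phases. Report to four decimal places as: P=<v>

D^3_{0,2}(0.8404,2.7171,1.4767) = e^{-i·0·0.8404}·d^3_{0,2}(2.7171)·e^{-i·2·1.4767}. Compute d first:
Half-angle: c=0.210656, s=0.977560. N=√(6·6·120·1)=65.726707
k∈{2,3} keeps every argument non-negative
  k=2: (−1)^0·65.7267/(12)·0.2107^4·0.9776^2 = +0.010307
  k=3: (−1)^1·65.7267/(12)·0.2107^2·0.9776^4 = -0.221965
d^3_{0,2}(2.7171) = +0.010307 -0.221965 = -0.211657
|D^3_{0,2}|² = |d^3_{0,2}(β)|² = (-0.211657)² = 0.044799 (the z-rotation phases have unit modulus)

P=0.0448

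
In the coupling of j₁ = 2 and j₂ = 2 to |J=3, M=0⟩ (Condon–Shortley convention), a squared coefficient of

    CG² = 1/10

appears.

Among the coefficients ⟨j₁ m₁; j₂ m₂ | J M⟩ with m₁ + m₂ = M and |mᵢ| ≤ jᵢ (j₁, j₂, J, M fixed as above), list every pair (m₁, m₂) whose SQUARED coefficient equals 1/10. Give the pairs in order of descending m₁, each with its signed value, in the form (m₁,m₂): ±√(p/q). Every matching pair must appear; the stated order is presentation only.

Admissible pairs with m₁+m₂ = M = 0: (-2,2), (-1,1), (0,0), (1,-1), (2,-2)
  (m₁,m₂)=(2,-2): CG² = 1/10, CG = +√(1/10)   ← matches the target
  (m₁,m₂)=(1,-1): CG² = 2/5, CG = +√(2/5)
  (m₁,m₂)=(0,0): CG² = 0/1, CG = 0
  (m₁,m₂)=(-1,1): CG² = 2/5, CG = −√(2/5)
  (m₁,m₂)=(-2,2): CG² = 1/10, CG = −√(1/10)   ← matches the target
Pairs with CG² = 1/10: (2,-2): +√(1/10); (-2,2): −√(1/10)

(2,-2): +√(1/10); (-2,2): −√(1/10)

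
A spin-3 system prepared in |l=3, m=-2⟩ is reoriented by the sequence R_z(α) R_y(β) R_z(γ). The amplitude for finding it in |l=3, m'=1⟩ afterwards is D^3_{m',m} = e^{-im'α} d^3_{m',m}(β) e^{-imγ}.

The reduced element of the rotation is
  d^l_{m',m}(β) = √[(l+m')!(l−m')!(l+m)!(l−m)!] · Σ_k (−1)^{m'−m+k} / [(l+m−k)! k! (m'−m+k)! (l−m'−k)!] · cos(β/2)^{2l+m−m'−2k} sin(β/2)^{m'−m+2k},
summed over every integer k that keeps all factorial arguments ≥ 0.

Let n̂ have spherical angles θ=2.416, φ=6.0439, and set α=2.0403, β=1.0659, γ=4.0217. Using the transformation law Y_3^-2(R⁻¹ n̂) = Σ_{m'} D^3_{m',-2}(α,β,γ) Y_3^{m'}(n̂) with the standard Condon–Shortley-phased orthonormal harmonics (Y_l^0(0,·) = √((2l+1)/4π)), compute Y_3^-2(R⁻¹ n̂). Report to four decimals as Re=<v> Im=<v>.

Re=0.3258 Im=0.1048

Need the full column D^3_{m',-2} for m'=−3..3 at α=2.0403, β=1.0659, γ=4.0217.
cos(β/2)=0.861312, sin(β/2)=0.508076
d^3_{-3,-2}: single k=1 term ⇒ +0.589939;  D = -0.016005+0.589722i
d^3_{-2,-2}: k∈[0..1] ⇒ +0.408285 -0.710346 = -0.302062;  D = -0.272985+0.129307i
d^3_{-1,-2}: k∈[0..1] ⇒ -0.761608 +0.530028 = -0.231580;  D = +0.183100+0.141788i
d^3_{0,-2}: k∈[0..1] ⇒ +0.778145 -0.270768 = +0.507377;  D = -0.095533+0.498302i
d^3_{1,-2}: k∈[0..1] ⇒ -0.530028 +0.092216 = -0.437812;  D = -0.420751+0.121028i
d^3_{2,-2}: k∈[0..1] ⇒ +0.247176 -0.017202 = +0.229975;  D = -0.156690-0.168334i
d^3_{3,-2}: single k=0 term ⇒ -0.071430;  D = +0.024608-0.067058i
Y_3^{m'}(θ=2.416,φ=6.0439) and Σ D·Y over m':
  (-0.0160+0.5897i)·(+0.0918+0.0802i)  (-0.2730+0.1293i)·(-0.2988-0.1550i)  (+0.1831+0.1418i)·(+0.3747+0.0914i)  (-0.0955+0.4983i)·(+0.0563+0.0000i)  (-0.4208+0.1210i)·(-0.3747+0.0914i)  (-0.1567-0.1683i)·(-0.2988+0.1550i)  (+0.0246-0.0671i)·(-0.0918+0.0802i)
Y_3^-2(R⁻¹ n̂) = +0.325750+0.104805i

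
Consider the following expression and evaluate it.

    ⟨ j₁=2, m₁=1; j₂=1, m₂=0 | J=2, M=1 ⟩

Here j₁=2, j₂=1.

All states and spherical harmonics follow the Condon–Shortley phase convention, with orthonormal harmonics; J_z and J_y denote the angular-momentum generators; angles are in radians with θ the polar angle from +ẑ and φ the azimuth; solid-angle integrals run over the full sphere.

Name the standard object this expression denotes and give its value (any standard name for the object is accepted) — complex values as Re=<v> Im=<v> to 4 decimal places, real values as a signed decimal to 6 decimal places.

Clebsch–Gordan coefficient, +√(1/6) ≈ +0.408248

This is a Clebsch–Gordan (vector-coupling) coefficient.
triangle: 1!*3!*1!/6! = 6/720
(j±m)!: 3!*1!*1!*1!*3!*1! = 36
prefactor² = (2J+1)*Δ*N² = 3/2
  k=0: +1/(0!*1!*1!*1!*2!*0!) = 1/2
  k=1: −1/(1!*0!*0!*0!*3!*1!) = -1/6
Σ = 1/3  ⇒  CG² = 3/2*(1/3)² = 1/6
CG = +√(1/6) = +0.408248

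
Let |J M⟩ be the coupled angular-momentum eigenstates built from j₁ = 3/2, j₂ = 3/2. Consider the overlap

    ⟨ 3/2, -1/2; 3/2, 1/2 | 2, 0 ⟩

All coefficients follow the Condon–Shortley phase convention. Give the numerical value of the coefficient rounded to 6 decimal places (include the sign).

−√(1/4) ≈ -0.500000

√[5·1!2!2!/6! · 1!2!2!1!2!2!] = √(4/9)
  +(−1)^0/∏(0,1,2,2,0,0)! = 1/4  (running 1/4)
  +(−1)^1/∏(1,0,1,1,1,1)! = -1  (running -3/4)
⟨..|..⟩ = √(4/9)·(-3/4) = -0.500000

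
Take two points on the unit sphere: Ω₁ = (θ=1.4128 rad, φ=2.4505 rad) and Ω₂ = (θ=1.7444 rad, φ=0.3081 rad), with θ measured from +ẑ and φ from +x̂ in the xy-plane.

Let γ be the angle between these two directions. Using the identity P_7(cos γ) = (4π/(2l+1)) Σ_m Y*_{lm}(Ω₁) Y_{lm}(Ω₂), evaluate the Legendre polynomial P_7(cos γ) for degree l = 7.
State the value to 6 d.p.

Expand P_7 via completeness: Σ_{m} conj(Y_{7,m}) at Ω₁ times Y_{7,m} at Ω₂ —
  [-7]  conj(Y_{7,-7})(Ω₁) = -0.057224-0.454449i ; Y_{7,-7}(Ω₂) = -0.248685-0.374729i ; Δ = -0.156065+0.134458i
  [-6]  conj(Y_{7,-6})(Ω₁) = -0.146389+0.230496i ; Y_{7,-6}(Ω₂) = +0.080931+0.283792i ; Δ = -0.077260-0.022890i
  [-5]  conj(Y_{7,-5})(Ω₁) = -0.222307+0.072161i ; Y_{7,-5}(Ω₂) = -0.006307+0.208129i ; Δ = -0.013617-0.046724i
  [-4]  conj(Y_{7,-4})(Ω₁) = +0.273435+0.108334i ; Y_{7,-4}(Ω₂) = +0.103461-0.293978i ; Δ = +0.060138-0.069176i
  [-3]  conj(Y_{7,-3})(Ω₁) = +0.074599+0.135751i ; Y_{7,-3}(Ω₂) = +0.073752-0.097724i ; Δ = +0.018768+0.002722i
  [-2]  conj(Y_{7,-2})(Ω₁) = +0.055657-0.291580i ; Y_{7,-2}(Ω₂) = -0.253454+0.179493i ; Δ = +0.038230+0.083892i
  [-1]  conj(Y_{7,-1})(Ω₁) = +0.095014-0.078593i ; Y_{7,-1}(Ω₂) = -0.084011+0.026735i ; Δ = -0.005881+0.009143i
  [+0]  conj(Y_{7,0})(Ω₁) = -0.296746-0.000000i ; Y_{7,0}(Ω₂) = +0.309110+0.000000i ; Δ = -0.091727-0.000000i
  [+1]  conj(Y_{7,1})(Ω₁) = -0.095014-0.078593i ; Y_{7,1}(Ω₂) = +0.084011+0.026735i ; Δ = -0.005881-0.009143i
  [+2]  conj(Y_{7,2})(Ω₁) = +0.055657+0.291580i ; Y_{7,2}(Ω₂) = -0.253454-0.179493i ; Δ = +0.038230-0.083892i
  [+3]  conj(Y_{7,3})(Ω₁) = -0.074599+0.135751i ; Y_{7,3}(Ω₂) = -0.073752-0.097724i ; Δ = +0.018768-0.002722i
  [+4]  conj(Y_{7,4})(Ω₁) = +0.273435-0.108334i ; Y_{7,4}(Ω₂) = +0.103461+0.293978i ; Δ = +0.060138+0.069176i
  [+5]  conj(Y_{7,5})(Ω₁) = +0.222307+0.072161i ; Y_{7,5}(Ω₂) = +0.006307+0.208129i ; Δ = -0.013617+0.046724i
  [+6]  conj(Y_{7,6})(Ω₁) = -0.146389-0.230496i ; Y_{7,6}(Ω₂) = +0.080931-0.283792i ; Δ = -0.077260+0.022890i
  [+7]  conj(Y_{7,7})(Ω₁) = +0.057224-0.454449i ; Y_{7,7}(Ω₂) = +0.248685-0.374729i ; Δ = -0.156065-0.134458i
Total Σ_m = -0.363101+0.000000i. Multiply by 0.837758: -0.304190+0.000000i. P_7(cos γ) = -0.304190

-0.304190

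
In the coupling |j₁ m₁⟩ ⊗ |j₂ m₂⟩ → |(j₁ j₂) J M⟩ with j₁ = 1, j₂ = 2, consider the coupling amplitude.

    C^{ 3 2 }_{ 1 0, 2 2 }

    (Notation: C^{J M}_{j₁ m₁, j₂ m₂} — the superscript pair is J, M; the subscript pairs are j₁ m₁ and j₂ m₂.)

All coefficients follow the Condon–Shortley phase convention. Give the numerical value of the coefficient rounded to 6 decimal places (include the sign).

+√(1/3) = +0.577350

triangle: 0!·2!·4!/7! = 48/5040
(j±m)!: 1!·1!·4!·0!·5!·1! = 2880
prefactor² = (2J+1)·Δ·N² = 192
  k=0: +1/(0!·0!·1!·4!·1!·0!) = 1/24
Σ = 1/24  ⇒  CG² = 192·(1/24)² = 1/3
CG = +√(1/3) = +0.577350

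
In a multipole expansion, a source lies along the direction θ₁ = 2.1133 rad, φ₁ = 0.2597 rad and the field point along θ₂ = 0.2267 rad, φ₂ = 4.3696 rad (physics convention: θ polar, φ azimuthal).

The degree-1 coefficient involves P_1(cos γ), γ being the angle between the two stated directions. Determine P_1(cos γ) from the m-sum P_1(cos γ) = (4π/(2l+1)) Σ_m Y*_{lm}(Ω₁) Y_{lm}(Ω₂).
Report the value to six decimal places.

-0.612156

Addition theorem: P_1(cos γ) = (4π/3) Σ_m Y*_{lm}(Ω₁) Y_{lm}(Ω₂), m = −1…1:
  m=-1: Y*=0.28597 + 0.07598j  Y=-0.02610 + 0.07314j  product -0.01302 + 0.01893j
  m=+0: Y*=-0.25226 + 0.00000j  Y=0.47610 + 0.00000j  product -0.12010 + 0.00000j
  m=+1: Y*=-0.28597 + 0.07598j  Y=0.02610 + 0.07314j  product -0.01302 - 0.01893j
Total Σ_m = -0.14614 + 0.00000j. Multiply by 4.188790: -0.61216 + 0.00000j. P_1(cos γ) = -0.612156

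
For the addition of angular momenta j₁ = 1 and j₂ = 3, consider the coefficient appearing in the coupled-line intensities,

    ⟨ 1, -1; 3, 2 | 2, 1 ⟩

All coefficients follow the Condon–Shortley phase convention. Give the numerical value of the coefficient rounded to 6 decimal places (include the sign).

+0.690066

triangle: 2!×0!×4!/7! = 48/5040
(j±m)!: 0!×2!×5!×1!×3!×1! = 1440
prefactor² = (2J+1)×Δ×N² = 480/7
  k=2: +1/(2!×0!×0!×3!×0!×1!) = 1/12
Σ = 1/12  ⇒  CG² = 480/7×(1/12)² = 10/21
CG = +√(10/21) = +0.690066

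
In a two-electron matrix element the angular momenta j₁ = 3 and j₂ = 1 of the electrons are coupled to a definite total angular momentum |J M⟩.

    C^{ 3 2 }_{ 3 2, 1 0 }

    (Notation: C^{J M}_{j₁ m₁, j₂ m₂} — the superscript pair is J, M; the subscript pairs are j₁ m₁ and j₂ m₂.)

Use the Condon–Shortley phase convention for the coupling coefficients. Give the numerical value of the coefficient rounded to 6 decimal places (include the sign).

+√(1/3) = +0.577350

triangle: 1!*5!*1!/8! = 120/40320
(j±m)!: 5!*1!*1!*1!*5!*1! = 14400
prefactor² = (2J+1)*Δ*N² = 300
  k=0: +1/(0!*1!*1!*1!*4!*0!) = 1/24
  k=1: −1/(1!*0!*0!*0!*5!*1!) = -1/120
Σ = 1/30  ⇒  CG² = 300*(1/30)² = 1/3
CG = +√(1/3) = +0.577350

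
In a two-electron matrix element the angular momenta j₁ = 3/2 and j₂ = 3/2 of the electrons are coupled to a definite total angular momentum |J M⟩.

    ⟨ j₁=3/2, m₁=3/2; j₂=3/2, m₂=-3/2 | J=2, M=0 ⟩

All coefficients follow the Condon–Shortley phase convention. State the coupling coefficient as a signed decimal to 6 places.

+0.500000  (= +√(1/4))

√[5·1!2!2!/6! · 3!0!0!3!2!2!] = √(4)
  +(−1)^0/∏(0,1,0,0,2,2)! = 1/4  (running 1/4)
⟨..|..⟩ = √(4)·(1/4) = +0.500000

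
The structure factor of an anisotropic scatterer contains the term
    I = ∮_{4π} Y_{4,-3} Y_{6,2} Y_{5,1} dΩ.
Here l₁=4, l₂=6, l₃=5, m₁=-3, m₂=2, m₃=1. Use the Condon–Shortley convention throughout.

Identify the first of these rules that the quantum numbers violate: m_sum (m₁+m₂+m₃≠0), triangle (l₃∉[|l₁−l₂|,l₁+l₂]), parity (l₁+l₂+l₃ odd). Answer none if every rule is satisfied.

parity

Σmᵢ = 0  ✓
l₃∈[|l₁−l₂|,l₁+l₂]=[2,10], have l₃=5  ✓
Σlᵢ = 15 ⇒ odd  ✗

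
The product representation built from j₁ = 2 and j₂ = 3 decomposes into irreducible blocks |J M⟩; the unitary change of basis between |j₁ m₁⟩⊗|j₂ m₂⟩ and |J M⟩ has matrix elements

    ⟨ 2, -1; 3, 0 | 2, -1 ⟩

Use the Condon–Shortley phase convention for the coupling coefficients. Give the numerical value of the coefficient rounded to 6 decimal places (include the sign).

+√(2/7) = +0.534522

j₁+j₂−J=3  J+j₁−j₂=1  J−j₁+j₂=3  j₁+j₂+J+1=8
(j₁±m₁, j₂±m₂, J±M) = (1,3,3,3,1,3)
P² = 81/14
sum k=2..3:
  [2] +1/4 = 1/4
  [3] −1/36 = -1/36
S = 2/9
C² = P²·S² = 2/7 ; C = +0.534522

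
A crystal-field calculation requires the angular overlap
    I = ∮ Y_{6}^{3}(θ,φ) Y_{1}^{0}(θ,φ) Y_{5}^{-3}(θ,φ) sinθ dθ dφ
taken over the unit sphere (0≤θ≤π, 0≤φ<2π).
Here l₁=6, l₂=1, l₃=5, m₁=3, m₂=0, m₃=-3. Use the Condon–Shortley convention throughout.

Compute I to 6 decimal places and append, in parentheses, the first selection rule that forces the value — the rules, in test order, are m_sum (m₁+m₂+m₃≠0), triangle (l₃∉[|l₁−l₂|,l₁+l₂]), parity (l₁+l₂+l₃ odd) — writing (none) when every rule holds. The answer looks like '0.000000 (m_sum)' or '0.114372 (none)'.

-0.212310 (none)

m-sum 0 ✓  L=12 even ✓  5≤5≤7 ✓
Π(2lᵢ+1) = 13×3×11 = 429
triangle coeff Δ(6,1,5) = 1/858
Σ_t [1,1]: t=1:−1/14400 = -1/14400
(3j)²=6/143 [(6 1 5; 0 0 0)], sign=+1
Σ_t [1,1]: t=1:−1/80640 = -1/80640
(3j)²=9/286 [(6 1 5; 3 0 -3)], sign=-1
⇒ 4πI² = 81/143
I = (-1)√(81/143/(4π)) = -0.21230956
No selection rule forces the value: the integral is nonzero (none).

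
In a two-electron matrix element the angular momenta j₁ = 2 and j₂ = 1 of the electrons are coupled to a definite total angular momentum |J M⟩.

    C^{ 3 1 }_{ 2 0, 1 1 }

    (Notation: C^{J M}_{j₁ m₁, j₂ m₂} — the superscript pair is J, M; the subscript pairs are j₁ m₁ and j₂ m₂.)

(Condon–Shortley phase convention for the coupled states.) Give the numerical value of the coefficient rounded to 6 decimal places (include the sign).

+√(2/5) ≈ +0.632456

√[7·0!4!2!/7! · 2!2!2!0!4!2!] = √(128/5)
  +(−1)^0/∏(0,0,2,2,2,0)! = 1/8  (running 1/8)
⟨..|..⟩ = √(128/5)·(1/8) = +0.632456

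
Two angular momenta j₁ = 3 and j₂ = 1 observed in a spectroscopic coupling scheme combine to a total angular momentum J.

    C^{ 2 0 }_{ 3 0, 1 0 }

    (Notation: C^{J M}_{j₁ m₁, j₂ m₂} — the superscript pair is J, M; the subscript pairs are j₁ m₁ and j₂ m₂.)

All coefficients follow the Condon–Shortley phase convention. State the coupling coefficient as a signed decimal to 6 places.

−√(3/7) ≈ -0.654654

√[5·2!4!0!/7! · 3!3!1!1!2!2!] = √(48/7)
  +(−1)^1/∏(1,1,2,0,2,0)! = -1/4  (running -1/4)
⟨..|..⟩ = √(48/7)·(-1/4) = -0.654654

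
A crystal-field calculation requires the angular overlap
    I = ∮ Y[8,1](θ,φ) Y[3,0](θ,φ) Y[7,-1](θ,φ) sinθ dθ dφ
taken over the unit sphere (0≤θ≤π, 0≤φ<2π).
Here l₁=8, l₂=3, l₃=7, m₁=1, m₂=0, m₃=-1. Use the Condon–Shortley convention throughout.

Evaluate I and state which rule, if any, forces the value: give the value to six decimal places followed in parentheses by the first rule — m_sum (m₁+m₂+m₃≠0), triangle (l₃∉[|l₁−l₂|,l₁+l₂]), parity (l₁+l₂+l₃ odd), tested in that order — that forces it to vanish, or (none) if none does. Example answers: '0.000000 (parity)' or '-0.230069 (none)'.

Rules hold: Σm=0, L=18 even, 5≤7≤11.
N = 17·7·15 = 1785
Δ = 4!·12!·2!/19! = 1/5290740
Racah Σ t=1..3: t=1:−1/7257600 t=2:+1/2073600 t=3:−1/7257600 = 1/4838400
⇒ 3j(8 3 7; 0 0 0)² = 252/20995, sgn -1
Racah Σ t=1..3: t=1:−1/6220800 t=2:+1/2419200 t=3:−1/11612160 = 29/174182400
⇒ 3j(8 3 7; 1 0 -1)² = 841/83980, sgn +1
4πI² = N·(3j₀)²·(3jₘ)² = 1112643/5185765
I = -1·√(0.214557/4π) = -0.13066720
No selection rule forces the value: the integral is nonzero (none).

-0.130667 (none)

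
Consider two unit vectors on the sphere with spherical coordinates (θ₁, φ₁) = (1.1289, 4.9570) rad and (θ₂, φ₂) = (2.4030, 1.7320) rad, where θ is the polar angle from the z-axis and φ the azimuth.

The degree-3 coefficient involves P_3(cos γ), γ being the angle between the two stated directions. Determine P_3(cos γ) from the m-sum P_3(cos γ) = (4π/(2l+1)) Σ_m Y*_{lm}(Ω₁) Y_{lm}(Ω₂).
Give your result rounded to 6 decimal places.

-0.579745

Summing Y*_{l m}(θ₁,φ₁)·Y_{l m}(θ₂,φ₂) over m ∈ [−3, 3]; prefactor 4π/(2·3+1) = 1.795196:
  m=-3: Y*=-0.206388+0.228851i  Y=+0.059201+0.112719i  product -0.038014-0.009716i
  m=-2: Y*=-0.315233-0.167827i  Y=+0.324870-0.108527i  product -0.120624-0.020311i
  m=-1: Y*=-0.006053+0.024251i  Y=-0.060546-0.372325i  product +0.009396+0.000785i
  m=+0: Y*=-0.332835-0.000000i  Y=+0.073485+0.000000i  product -0.024458-0.000000i
  m=+1: Y*=+0.006053+0.024251i  Y=+0.060546-0.372325i  product +0.009396-0.000785i
  m=+2: Y*=-0.315233+0.167827i  Y=+0.324870+0.108527i  product -0.120624+0.020311i
  m=+3: Y*=+0.206388+0.228851i  Y=-0.059201+0.112719i  product -0.038014+0.009716i
Σ over m = -0.322943+0.000000i; ×(4π/7) → -0.579745+0.000000i. Real part: -0.579745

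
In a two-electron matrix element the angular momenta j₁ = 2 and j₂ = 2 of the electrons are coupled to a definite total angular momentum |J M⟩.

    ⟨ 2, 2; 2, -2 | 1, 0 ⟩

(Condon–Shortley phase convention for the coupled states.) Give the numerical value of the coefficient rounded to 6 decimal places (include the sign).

√[3·3!1!1!/6! · 4!0!0!4!1!1!] = √(72/5)
  +(−1)^0/∏(0,3,0,0,1,1)! = 1/6  (running 1/6)
⟨..|..⟩ = √(72/5)·(1/6) = +0.632456

+√(2/5) = +0.632456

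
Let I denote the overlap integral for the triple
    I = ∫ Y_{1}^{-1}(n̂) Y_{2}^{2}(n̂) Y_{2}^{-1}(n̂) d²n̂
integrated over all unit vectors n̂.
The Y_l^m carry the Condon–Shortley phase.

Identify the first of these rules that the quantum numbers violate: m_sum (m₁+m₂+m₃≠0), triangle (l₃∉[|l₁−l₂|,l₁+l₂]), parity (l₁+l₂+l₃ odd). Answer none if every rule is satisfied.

parity

Σmᵢ = 0  ✓
l₃∈[|l₁−l₂|,l₁+l₂]=[1,3], have l₃=2  ✓
Σlᵢ = 5 ⇒ odd  ✗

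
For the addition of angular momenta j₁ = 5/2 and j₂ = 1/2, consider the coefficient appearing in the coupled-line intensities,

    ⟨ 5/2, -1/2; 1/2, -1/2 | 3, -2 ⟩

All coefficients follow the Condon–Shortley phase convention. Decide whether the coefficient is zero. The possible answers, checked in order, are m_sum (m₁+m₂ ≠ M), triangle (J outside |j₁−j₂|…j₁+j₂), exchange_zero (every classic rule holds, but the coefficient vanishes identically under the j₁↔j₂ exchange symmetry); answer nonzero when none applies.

m-sum: m₁+m₂ = -1/2+(-1/2) = -1, M = -2  ✗ ⇒ coefficient is 0

m_sum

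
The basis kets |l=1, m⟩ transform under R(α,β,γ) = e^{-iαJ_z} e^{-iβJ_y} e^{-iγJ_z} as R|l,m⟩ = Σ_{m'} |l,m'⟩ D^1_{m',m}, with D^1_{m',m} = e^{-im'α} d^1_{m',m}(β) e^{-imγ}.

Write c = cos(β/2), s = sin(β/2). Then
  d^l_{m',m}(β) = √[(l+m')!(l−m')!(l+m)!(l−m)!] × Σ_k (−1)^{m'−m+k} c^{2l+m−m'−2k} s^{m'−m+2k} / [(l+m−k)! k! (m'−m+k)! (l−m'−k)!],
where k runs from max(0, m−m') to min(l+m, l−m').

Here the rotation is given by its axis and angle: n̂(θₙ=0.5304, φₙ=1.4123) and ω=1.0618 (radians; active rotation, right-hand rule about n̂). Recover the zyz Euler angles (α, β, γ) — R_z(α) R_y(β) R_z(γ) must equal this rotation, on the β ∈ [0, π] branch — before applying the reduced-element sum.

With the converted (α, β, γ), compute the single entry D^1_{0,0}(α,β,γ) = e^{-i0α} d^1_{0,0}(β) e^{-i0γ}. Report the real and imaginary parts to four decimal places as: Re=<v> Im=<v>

Axis–angle → zyz. n̂ = (sinθₙcosφₙ, sinθₙsinφₙ, cosθₙ) = (+0.079845, +0.499538, +0.862605), ω = 1.0618.
R = I cosω + sinω [n̂]ₓ + (1−cosω) n̂n̂ᵀ gives
  R = [+0.490570, -0.732807, +0.471525; +0.773705, +0.615239, +0.151201; -0.400901, +0.290647, +0.868794]
β = atan2(√(R₁₃²+R₂₃²), R₃₃) = 0.518035; α = atan2(R₂₃, R₁₃) mod 2π = 0.310305; γ = atan2(R₃₂, −R₃₁) mod 2π = 0.627297
Split into d^1_{0,0}(β=0.5180) × two z-phases.
c=cos(0.518035/2)=0.966642, s=sin(0.518035/2)=0.256131; N=√[1·1·1·1]=1.000000
Admissible k: 0..1 (factorial args all ≥0)
  k=0: (−1)^0·1.0000/(1)·0.9666^2·0.2561^0 = +0.934397
  k=1: (−1)^1·1.0000/(1)·0.9666^0·0.2561^2 = -0.065603
d^1_{0,0}(0.5180) = +0.934397 -0.065603 = +0.868794
Phases: e^{-i·(0)·0.3103}=+1.000000+0.000000i, e^{-i·(0)·0.6273}=+1.000000+0.000000i ⇒ D=+0.868794+0.000000i

Re=0.8688 Im=0.0000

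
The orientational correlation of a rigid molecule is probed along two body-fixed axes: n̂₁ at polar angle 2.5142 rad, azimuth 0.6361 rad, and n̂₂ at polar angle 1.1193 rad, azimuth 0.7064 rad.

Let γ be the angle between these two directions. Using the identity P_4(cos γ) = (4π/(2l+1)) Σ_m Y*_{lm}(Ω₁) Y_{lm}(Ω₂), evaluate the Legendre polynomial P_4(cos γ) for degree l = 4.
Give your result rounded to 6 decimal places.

Summing Y*_{l m}(θ₁,φ₁)·Y_{l m}(θ₂,φ₂) over m ∈ [−4, 4]; prefactor 4π/(2·4+1) = 1.396263:
  term(m=-4) = +0.014646-0.004231i   from Y*(Ω₁)=-0.043458+0.029552i, Y(Ω₂)=-0.275719-0.090146i
  term(m=-3) = -0.079748+0.017073i   from Y*(Ω₁)=+0.067879-0.193426i, Y(Ω₂)=-0.207409-0.339508i
  term(m=-2) = +0.036887-0.005221i   from Y*(Ω₁)=+0.121671+0.395293i, Y(Ω₂)=+0.014173-0.088954i
  term(m=-1) = +0.110277-0.007765i   from Y*(Ω₁)=-0.287152-0.212062i, Y(Ω₂)=-0.235583+0.201020i
  term(m=+0) = +0.026282+0.000000i   from Y*(Ω₁)=-0.172214-0.000000i, Y(Ω₂)=-0.152611+0.000000i
  term(m=+1) = +0.110277+0.007765i   from Y*(Ω₁)=+0.287152-0.212062i, Y(Ω₂)=+0.235583+0.201020i
  term(m=+2) = +0.036887+0.005221i   from Y*(Ω₁)=+0.121671-0.395293i, Y(Ω₂)=+0.014173+0.088954i
  term(m=+3) = -0.079748-0.017073i   from Y*(Ω₁)=-0.067879-0.193426i, Y(Ω₂)=+0.207409-0.339508i
  term(m=+4) = +0.014646+0.004231i   from Y*(Ω₁)=-0.043458-0.029552i, Y(Ω₂)=-0.275719+0.090146i
Σ over m = +0.190405-0.000000i; ×(4π/9) → +0.265856-0.000000i. Real part: 0.265856

0.265856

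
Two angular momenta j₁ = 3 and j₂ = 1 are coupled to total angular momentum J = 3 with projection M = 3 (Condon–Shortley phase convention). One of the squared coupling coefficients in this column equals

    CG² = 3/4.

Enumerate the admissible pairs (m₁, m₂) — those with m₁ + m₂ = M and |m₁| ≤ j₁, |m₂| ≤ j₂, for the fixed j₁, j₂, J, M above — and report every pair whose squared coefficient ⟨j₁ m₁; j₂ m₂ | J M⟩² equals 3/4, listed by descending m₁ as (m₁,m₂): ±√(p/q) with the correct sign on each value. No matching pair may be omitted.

(3,0): +√(3/4)

Admissible pairs with m₁+m₂ = M = 3: (2,1), (3,0)
  (m₁,m₂)=(3,0): CG² = 3/4, CG = +√(3/4)   ← matches the target
  (m₁,m₂)=(2,1): CG² = 1/4, CG = −√(1/4)
Pairs with CG² = 3/4: (3,0): +√(3/4)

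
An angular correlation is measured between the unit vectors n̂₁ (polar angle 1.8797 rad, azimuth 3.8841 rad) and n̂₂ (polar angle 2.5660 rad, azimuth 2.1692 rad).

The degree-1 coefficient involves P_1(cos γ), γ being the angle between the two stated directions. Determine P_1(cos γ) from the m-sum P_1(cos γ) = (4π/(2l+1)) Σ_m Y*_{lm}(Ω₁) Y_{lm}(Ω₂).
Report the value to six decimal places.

Summing Y*_{l m}(θ₁,φ₁)·Y_{l m}(θ₂,φ₂) over m ∈ [−1, 1]; prefactor 4π/(2·1+1) = 4.188790:
  m=-1: (-0.242503, -0.222545) × (-0.105941, -0.155385) = (-0.008889, 0.061258)  (running Σ = (-0.008889, 0.061258))
  m=0: (-0.148542, -0.000000) × (-0.409874, 0.000000) = (0.060884, 0.000000)  (running Σ = (0.051994, 0.061258))
  m=1: (0.242503, -0.222545) × (0.105941, -0.155385) = (-0.008889, -0.061258)  (running Σ = (0.043105, 0.000000))
Σ over m = (0.043105, 0.000000); ×(4π/3) → (0.180559, 0.000000). Real part: 0.180559

0.180559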